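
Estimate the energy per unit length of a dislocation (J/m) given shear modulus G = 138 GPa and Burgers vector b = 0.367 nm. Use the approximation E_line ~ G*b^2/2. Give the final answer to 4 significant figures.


E = G*b^2/2
b = 0.367 nm = 3.67e-10 m
G = 138 GPa = 1.38e+11 Pa
E = 0.5 * 1.38e+11 * (3.67e-10)^2
E = 9.294e-09 J/m


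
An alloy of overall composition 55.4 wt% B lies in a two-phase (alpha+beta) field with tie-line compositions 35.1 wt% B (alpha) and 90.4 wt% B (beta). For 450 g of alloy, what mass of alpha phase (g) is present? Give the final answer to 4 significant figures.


f_alpha = (C_beta - C0) / (C_beta - C_alpha)
f_alpha = (90.4 - 55.4) / (90.4 - 35.1) = 0.632911
m_alpha = f_alpha * m_total = 0.632911 * 450 = 284.8 g


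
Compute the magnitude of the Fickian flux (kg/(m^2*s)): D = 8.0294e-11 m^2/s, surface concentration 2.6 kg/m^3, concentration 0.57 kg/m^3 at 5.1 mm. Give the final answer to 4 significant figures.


J = -D * (dC/dx) = D * (C1 - C2) / dx
J = 8.0294e-11 * (2.6 - 0.57) / 5.1e-03
J = 3.196e-08 kg/(m^2*s)


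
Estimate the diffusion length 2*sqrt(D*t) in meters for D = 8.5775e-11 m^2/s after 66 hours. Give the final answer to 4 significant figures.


t = 66 hr = 237600 s
Diffusion length = 2*sqrt(D*t)
= 2*sqrt(8.5775e-11 * 237600)
= 9.029e-03 m


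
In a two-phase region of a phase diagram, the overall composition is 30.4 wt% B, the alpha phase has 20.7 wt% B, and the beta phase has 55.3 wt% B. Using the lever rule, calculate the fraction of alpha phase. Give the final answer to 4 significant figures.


f_alpha = (C_beta - C0) / (C_beta - C_alpha)
f_alpha = (55.3 - 30.4) / (55.3 - 20.7)
f_alpha = 0.7197


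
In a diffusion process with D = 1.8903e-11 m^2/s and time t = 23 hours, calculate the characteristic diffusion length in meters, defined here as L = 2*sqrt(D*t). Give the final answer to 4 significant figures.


t = 23 hr = 82800 s
Diffusion length = 2*sqrt(D*t)
= 2*sqrt(1.8903e-11 * 82800)
= 2.502e-03 m


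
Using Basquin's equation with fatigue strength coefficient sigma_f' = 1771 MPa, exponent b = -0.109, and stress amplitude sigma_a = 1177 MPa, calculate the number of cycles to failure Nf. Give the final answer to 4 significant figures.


sigma_a = sigma_f' * (2*Nf)^b
2*Nf = (sigma_a / sigma_f')^(1/b)
2*Nf = (1177 / 1771)^(1/-0.109)
2*Nf = 42.4531
Nf = 21.23 cycles


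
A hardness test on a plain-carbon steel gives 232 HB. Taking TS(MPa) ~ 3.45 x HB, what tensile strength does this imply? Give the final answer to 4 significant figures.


TS (MPa) = 3.45 * HB
TS = 3.45 * 232
TS = 800.4 MPa


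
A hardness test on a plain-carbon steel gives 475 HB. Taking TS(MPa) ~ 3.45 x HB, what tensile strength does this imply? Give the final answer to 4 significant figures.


TS (MPa) = 3.45 * HB
TS = 3.45 * 475
TS = 1639 MPa


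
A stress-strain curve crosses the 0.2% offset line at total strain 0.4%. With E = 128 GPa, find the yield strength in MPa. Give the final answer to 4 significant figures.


Offset strain = 0.002
Elastic strain at yield = total_strain - offset = 4e-03 - 0.002 = 2e-03
sigma_y = E * elastic_strain = 128000 * 2e-03
sigma_y = 256 MPa


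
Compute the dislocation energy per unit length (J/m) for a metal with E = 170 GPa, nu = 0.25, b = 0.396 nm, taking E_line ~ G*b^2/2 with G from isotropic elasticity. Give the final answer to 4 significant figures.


Step 1: G = E / (2*(1+nu))
G = 170 / (2*(1+0.25)) = 68 GPa = 6.8e+10 Pa
Step 2: E_line = G*b^2/2
b = 0.396 nm = 3.96e-10 m
E_line = 0.5 * 6.8e+10 * (3.96e-10)^2 = 5.332e-09 J/m


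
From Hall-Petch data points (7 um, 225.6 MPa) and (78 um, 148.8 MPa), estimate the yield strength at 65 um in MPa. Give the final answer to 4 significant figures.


sigma_y = sigma0 + k / sqrt(d)
1/sqrt(d1) = 1/sqrt(7e-06) = 377.964;  1/sqrt(d2) = 113.228
k = (sigma1 - sigma2) / (1/sqrt(d1) - 1/sqrt(d2)) = (225.6 - 148.8) / (377.964 - 113.228) = 0.290099 MPa*m^0.5
sigma0 = sigma1 - k/sqrt(d1) = 225.6 - 0.290099*377.964 = 115.953 MPa
sigma_y(d3) = 115.953 + 0.290099 / sqrt(6.5e-05) = 151.9 MPa


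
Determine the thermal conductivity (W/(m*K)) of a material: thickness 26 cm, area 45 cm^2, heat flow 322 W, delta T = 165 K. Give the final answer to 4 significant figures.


k = Q*L / (A*dT)
L = 0.26 m, A = 4.5e-03 m^2
k = 322 * 0.26 / (4.5e-03 * 165)
k = 112.8 W/(m*K)


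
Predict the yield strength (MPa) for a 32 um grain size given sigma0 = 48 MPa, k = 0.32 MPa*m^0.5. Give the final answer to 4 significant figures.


sigma_y = sigma0 + k / sqrt(d)
d = 32 um = 3.2e-05 m
sigma_y = 48 + 0.32 / sqrt(3.2e-05)
sigma_y = 104.6 MPa


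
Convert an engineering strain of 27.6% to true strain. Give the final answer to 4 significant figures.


epsilon_true = ln(1 + epsilon_eng)
epsilon_true = ln(1 + 0.276)
epsilon_true = 0.2437


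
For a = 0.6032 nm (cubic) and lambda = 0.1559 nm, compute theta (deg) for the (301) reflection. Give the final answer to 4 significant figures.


d = a / sqrt(h^2+k^2+l^2)
d = 0.6032 / sqrt(10) = 0.190749 nm
lambda = 2*d*sin(theta)  =>  sin(theta) = lambda / (2*d)
sin(theta) = 0.1559 / (2 * 0.190749) = 0.408653
theta = 24.12 deg


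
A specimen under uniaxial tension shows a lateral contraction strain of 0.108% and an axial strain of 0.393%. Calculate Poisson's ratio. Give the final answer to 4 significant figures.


nu = -epsilon_lat / epsilon_axial
Lateral strain is contraction (negative), so using magnitudes:
nu = 0.108 / 0.393
nu = 0.2748


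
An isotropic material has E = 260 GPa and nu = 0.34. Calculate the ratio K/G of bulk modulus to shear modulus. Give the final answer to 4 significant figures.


G = E / (2*(1+nu))
G = 260 / (2*(1+0.34)) = 97.0149 GPa
K = E / (3*(1-2*nu))
K = 260 / (3*(1-2*0.34)) = 270.833 GPa
K/G = 270.833 / 97.0149 = 2.792


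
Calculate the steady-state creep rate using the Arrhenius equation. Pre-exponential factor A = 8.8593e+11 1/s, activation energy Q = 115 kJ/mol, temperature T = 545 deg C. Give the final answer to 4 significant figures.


rate = A * exp(-Q / (R*T))
T = 545 + 273.15 = 818.15 K
rate = 8.8593e+11 * exp(-115e3 / (8.314 * 818.15))
rate = 40270 1/s


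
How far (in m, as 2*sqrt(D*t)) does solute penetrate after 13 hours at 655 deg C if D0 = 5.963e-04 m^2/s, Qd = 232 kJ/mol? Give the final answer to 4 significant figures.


Step 1: D = D0 * exp(-Qd/(R*T))
T = 928.15 K
D = 5.963e-04 * exp(-232e3 / (8.314 * 928.15)) = 5.2293e-17 m^2/s
Step 2: L = 2*sqrt(D*t)
t = 13 h = 46800 s
L = 2*sqrt(5.2293e-17 * 46800) = 3.129e-06 m


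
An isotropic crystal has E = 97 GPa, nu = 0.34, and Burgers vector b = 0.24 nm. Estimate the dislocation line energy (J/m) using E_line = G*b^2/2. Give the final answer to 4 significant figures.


Step 1: G = E / (2*(1+nu))
G = 97 / (2*(1+0.34)) = 36.194 GPa = 3.6194e+10 Pa
Step 2: E_line = G*b^2/2
b = 0.24 nm = 2.4e-10 m
E_line = 0.5 * 3.6194e+10 * (2.4e-10)^2 = 1.042e-09 J/m


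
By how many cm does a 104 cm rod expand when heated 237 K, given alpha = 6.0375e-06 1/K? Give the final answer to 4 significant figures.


dL = L0 * alpha * dT
dL = 104 * 6.0375e-06 * 237
dL = 0.1488 cm


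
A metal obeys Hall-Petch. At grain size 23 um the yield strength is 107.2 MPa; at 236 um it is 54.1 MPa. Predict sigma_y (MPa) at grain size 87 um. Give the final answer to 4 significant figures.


sigma_y = sigma0 + k / sqrt(d)
1/sqrt(d1) = 1/sqrt(2.3e-05) = 208.514;  1/sqrt(d2) = 65.0945
k = (sigma1 - sigma2) / (1/sqrt(d1) - 1/sqrt(d2)) = (107.2 - 54.1) / (208.514 - 65.0945) = 0.370241 MPa*m^0.5
sigma0 = sigma1 - k/sqrt(d1) = 107.2 - 0.370241*208.514 = 29.9993 MPa
sigma_y(d3) = 29.9993 + 0.370241 / sqrt(8.7e-05) = 69.69 MPa


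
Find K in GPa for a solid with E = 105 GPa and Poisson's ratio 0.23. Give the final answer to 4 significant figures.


K = E / (3*(1-2*nu))
K = 105 / (3*(1-2*0.23))
K = 64.81 GPa


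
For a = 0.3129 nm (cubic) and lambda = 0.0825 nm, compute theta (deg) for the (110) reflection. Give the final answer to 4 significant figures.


d = a / sqrt(h^2+k^2+l^2)
d = 0.3129 / sqrt(2) = 0.221254 nm
lambda = 2*d*sin(theta)  =>  sin(theta) = lambda / (2*d)
sin(theta) = 0.0825 / (2 * 0.221254) = 0.186438
theta = 10.74 deg


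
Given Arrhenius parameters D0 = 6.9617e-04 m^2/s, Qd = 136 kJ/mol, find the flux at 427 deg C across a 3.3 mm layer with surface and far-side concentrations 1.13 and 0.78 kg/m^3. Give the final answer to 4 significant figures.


Step 1: D = D0 * exp(-Qd/(R*T))
T = 427 + 273.15 = 700.15 K
D = 6.9617e-04 * exp(-136e3 / (8.314 * 700.15)) = 4.96682e-14 m^2/s
Step 2: J = D * (C1 - C2) / dx
J = 4.96682e-14 * (1.13 - 0.78) / 3.3e-03
J = 5.268e-12 kg/(m^2*s)


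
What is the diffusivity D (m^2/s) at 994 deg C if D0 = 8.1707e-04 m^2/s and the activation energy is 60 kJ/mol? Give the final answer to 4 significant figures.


D = D0 * exp(-Qd / (R*T))
T = 1267.15 K
D = 8.1707e-04 * exp(-60e3 / (8.314 * 1267.15))
D = 2.747e-06 m^2/s


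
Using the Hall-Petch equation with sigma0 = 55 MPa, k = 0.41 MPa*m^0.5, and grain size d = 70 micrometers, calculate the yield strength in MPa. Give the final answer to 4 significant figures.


sigma_y = sigma0 + k / sqrt(d)
d = 70 um = 7e-05 m
sigma_y = 55 + 0.41 / sqrt(7e-05)
sigma_y = 104 MPa


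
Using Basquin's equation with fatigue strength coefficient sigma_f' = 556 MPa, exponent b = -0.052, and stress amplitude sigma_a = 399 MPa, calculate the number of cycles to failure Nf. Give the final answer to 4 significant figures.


sigma_a = sigma_f' * (2*Nf)^b
2*Nf = (sigma_a / sigma_f')^(1/b)
2*Nf = (399 / 556)^(1/-0.052)
2*Nf = 590.46
Nf = 295.2 cycles


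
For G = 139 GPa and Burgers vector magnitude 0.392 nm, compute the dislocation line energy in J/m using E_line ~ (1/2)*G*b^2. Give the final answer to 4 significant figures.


E = G*b^2/2
b = 0.392 nm = 3.92e-10 m
G = 139 GPa = 1.39e+11 Pa
E = 0.5 * 1.39e+11 * (3.92e-10)^2
E = 1.068e-08 J/m


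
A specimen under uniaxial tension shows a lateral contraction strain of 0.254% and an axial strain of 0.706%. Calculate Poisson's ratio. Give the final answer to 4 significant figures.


nu = -epsilon_lat / epsilon_axial
Lateral strain is contraction (negative), so using magnitudes:
nu = 0.254 / 0.706
nu = 0.3598


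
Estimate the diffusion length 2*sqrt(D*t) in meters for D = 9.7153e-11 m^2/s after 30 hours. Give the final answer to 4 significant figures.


t = 30 hr = 108000 s
Diffusion length = 2*sqrt(D*t)
= 2*sqrt(9.7153e-11 * 108000)
= 6.478e-03 m


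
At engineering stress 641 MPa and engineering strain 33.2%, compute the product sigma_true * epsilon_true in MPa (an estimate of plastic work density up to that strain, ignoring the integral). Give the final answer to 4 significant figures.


sigma_true = sigma_eng * (1 + epsilon_eng)
sigma_true = 641 * (1 + 0.332) = 853.812 MPa
epsilon_true = ln(1 + epsilon_eng)
epsilon_true = ln(1 + 0.332) = 0.286682
sigma_true * epsilon_true = 853.812 * 0.286682 = 244.8 MPa


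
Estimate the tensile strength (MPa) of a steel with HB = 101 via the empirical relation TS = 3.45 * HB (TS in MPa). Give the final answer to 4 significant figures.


TS (MPa) = 3.45 * HB
TS = 3.45 * 101
TS = 348.5 MPa


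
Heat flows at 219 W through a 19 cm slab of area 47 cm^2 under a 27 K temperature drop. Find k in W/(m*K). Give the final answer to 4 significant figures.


k = Q*L / (A*dT)
L = 0.19 m, A = 4.7e-03 m^2
k = 219 * 0.19 / (4.7e-03 * 27)
k = 327.9 W/(m*K)


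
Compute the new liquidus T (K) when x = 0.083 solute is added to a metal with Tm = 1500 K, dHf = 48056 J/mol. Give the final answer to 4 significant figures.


dT = R*Tm^2*x / dHf
dT = 8.314 * 1500^2 * 0.083 / 48056
dT = 32.309 K
T_new = 1500 - 32.309 = 1468 K


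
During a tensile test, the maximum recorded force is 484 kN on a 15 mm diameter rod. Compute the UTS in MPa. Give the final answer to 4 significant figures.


A0 = pi*(d/2)^2 = pi*(15/2)^2 = 176.715 mm^2
UTS = F_max / A0 = 484*1000 / 176.715
UTS = 2739 MPa


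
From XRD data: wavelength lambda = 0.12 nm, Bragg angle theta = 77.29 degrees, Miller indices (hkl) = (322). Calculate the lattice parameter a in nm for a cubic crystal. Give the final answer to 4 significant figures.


d = lambda / (2*sin(theta))
d = 0.12 / (2*sin(77.29 deg))
d = 0.0615072 nm
a = d * sqrt(h^2+k^2+l^2) = 0.0615072 * sqrt(17)
a = 0.2536 nm


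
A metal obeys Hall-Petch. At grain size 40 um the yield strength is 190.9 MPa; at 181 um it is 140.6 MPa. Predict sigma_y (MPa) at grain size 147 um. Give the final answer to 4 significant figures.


sigma_y = sigma0 + k / sqrt(d)
1/sqrt(d1) = 1/sqrt(4e-05) = 158.114;  1/sqrt(d2) = 74.3294
k = (sigma1 - sigma2) / (1/sqrt(d1) - 1/sqrt(d2)) = (190.9 - 140.6) / (158.114 - 74.3294) = 0.60035 MPa*m^0.5
sigma0 = sigma1 - k/sqrt(d1) = 190.9 - 0.60035*158.114 = 95.9763 MPa
sigma_y(d3) = 95.9763 + 0.60035 / sqrt(1.47e-04) = 145.5 MPa


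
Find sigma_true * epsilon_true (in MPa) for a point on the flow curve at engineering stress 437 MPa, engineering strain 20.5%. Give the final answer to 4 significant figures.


sigma_true = sigma_eng * (1 + epsilon_eng)
sigma_true = 437 * (1 + 0.205) = 526.585 MPa
epsilon_true = ln(1 + epsilon_eng)
epsilon_true = ln(1 + 0.205) = 0.18648
sigma_true * epsilon_true = 526.585 * 0.18648 = 98.2 MPa


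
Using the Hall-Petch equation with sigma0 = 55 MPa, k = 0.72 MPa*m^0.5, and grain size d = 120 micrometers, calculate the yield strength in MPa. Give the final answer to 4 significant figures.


sigma_y = sigma0 + k / sqrt(d)
d = 120 um = 1.2e-04 m
sigma_y = 55 + 0.72 / sqrt(1.2e-04)
sigma_y = 120.7 MPa


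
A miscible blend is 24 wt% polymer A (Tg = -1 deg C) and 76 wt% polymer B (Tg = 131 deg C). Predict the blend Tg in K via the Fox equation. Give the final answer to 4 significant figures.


1/Tg = w1/Tg1 + w2/Tg2 (in Kelvin)
Tg1 = 272.15 K, Tg2 = 404.15 K
1/Tg = 0.24/272.15 + 0.76/404.15
Tg = 362 K


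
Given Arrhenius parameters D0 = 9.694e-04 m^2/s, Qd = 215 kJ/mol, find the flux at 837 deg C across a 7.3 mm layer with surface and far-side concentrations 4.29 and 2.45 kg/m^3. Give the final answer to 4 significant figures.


Step 1: D = D0 * exp(-Qd/(R*T))
T = 837 + 273.15 = 1110.15 K
D = 9.694e-04 * exp(-215e3 / (8.314 * 1110.15)) = 7.41284e-14 m^2/s
Step 2: J = D * (C1 - C2) / dx
J = 7.41284e-14 * (4.29 - 2.45) / 7.3e-03
J = 1.868e-11 kg/(m^2*s)


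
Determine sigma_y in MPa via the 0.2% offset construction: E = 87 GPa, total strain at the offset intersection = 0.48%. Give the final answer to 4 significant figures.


Offset strain = 0.002
Elastic strain at yield = total_strain - offset = 4.8e-03 - 0.002 = 2.8e-03
sigma_y = E * elastic_strain = 87000 * 2.8e-03
sigma_y = 243.6 MPa


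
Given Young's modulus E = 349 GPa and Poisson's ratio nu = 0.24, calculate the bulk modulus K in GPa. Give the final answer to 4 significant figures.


K = E / (3*(1-2*nu))
K = 349 / (3*(1-2*0.24))
K = 223.7 GPa


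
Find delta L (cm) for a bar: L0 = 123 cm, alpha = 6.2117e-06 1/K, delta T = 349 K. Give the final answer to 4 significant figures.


dL = L0 * alpha * dT
dL = 123 * 6.2117e-06 * 349
dL = 0.2666 cm


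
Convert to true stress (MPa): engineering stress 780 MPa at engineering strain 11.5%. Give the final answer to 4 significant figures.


sigma_true = sigma_eng * (1 + epsilon_eng)
sigma_true = 780 * (1 + 0.115)
sigma_true = 869.7 MPa


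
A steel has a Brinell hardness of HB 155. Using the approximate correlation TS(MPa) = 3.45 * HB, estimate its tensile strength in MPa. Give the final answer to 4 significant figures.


TS (MPa) = 3.45 * HB
TS = 3.45 * 155
TS = 534.8 MPa


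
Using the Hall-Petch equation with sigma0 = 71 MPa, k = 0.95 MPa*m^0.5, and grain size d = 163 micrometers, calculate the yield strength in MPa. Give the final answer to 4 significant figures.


sigma_y = sigma0 + k / sqrt(d)
d = 163 um = 1.63e-04 m
sigma_y = 71 + 0.95 / sqrt(1.63e-04)
sigma_y = 145.4 MPa


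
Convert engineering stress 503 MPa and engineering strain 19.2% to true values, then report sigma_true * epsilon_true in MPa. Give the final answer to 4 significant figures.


sigma_true = sigma_eng * (1 + epsilon_eng)
sigma_true = 503 * (1 + 0.192) = 599.576 MPa
epsilon_true = ln(1 + epsilon_eng)
epsilon_true = ln(1 + 0.192) = 0.175633
sigma_true * epsilon_true = 599.576 * 0.175633 = 105.3 MPa


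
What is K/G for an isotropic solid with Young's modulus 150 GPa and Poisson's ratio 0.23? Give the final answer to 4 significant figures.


G = E / (2*(1+nu))
G = 150 / (2*(1+0.23)) = 60.9756 GPa
K = E / (3*(1-2*nu))
K = 150 / (3*(1-2*0.23)) = 92.5926 GPa
K/G = 92.5926 / 60.9756 = 1.519


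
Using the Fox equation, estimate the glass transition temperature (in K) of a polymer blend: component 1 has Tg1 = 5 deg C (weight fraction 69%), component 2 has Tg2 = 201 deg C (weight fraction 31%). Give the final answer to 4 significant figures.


1/Tg = w1/Tg1 + w2/Tg2 (in Kelvin)
Tg1 = 278.15 K, Tg2 = 474.15 K
1/Tg = 0.69/278.15 + 0.31/474.15
Tg = 319 K


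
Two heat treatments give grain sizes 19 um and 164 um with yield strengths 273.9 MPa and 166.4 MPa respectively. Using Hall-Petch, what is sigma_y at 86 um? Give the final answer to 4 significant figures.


sigma_y = sigma0 + k / sqrt(d)
1/sqrt(d1) = 1/sqrt(1.9e-05) = 229.416;  1/sqrt(d2) = 78.0869
k = (sigma1 - sigma2) / (1/sqrt(d1) - 1/sqrt(d2)) = (273.9 - 166.4) / (229.416 - 78.0869) = 0.710373 MPa*m^0.5
sigma0 = sigma1 - k/sqrt(d1) = 273.9 - 0.710373*229.416 = 110.929 MPa
sigma_y(d3) = 110.929 + 0.710373 / sqrt(8.6e-05) = 187.5 MPa


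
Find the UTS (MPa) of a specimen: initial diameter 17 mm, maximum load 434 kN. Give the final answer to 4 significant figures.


A0 = pi*(d/2)^2 = pi*(17/2)^2 = 226.98 mm^2
UTS = F_max / A0 = 434*1000 / 226.98
UTS = 1912 MPa


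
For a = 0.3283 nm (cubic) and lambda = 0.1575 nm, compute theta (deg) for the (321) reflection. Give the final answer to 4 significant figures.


d = a / sqrt(h^2+k^2+l^2)
d = 0.3283 / sqrt(14) = 0.0877419 nm
lambda = 2*d*sin(theta)  =>  sin(theta) = lambda / (2*d)
sin(theta) = 0.1575 / (2 * 0.0877419) = 0.897519
theta = 63.83 deg


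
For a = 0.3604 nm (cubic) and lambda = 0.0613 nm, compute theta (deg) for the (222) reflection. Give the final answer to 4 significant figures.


d = a / sqrt(h^2+k^2+l^2)
d = 0.3604 / sqrt(12) = 0.104039 nm
lambda = 2*d*sin(theta)  =>  sin(theta) = lambda / (2*d)
sin(theta) = 0.0613 / (2 * 0.104039) = 0.294602
theta = 17.13 deg


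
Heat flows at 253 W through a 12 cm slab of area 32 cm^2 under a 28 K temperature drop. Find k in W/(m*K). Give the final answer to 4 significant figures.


k = Q*L / (A*dT)
L = 0.12 m, A = 3.2e-03 m^2
k = 253 * 0.12 / (3.2e-03 * 28)
k = 338.8 W/(m*K)


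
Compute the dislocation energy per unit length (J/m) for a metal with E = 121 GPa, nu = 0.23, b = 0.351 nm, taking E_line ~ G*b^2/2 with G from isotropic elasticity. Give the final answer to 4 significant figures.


Step 1: G = E / (2*(1+nu))
G = 121 / (2*(1+0.23)) = 49.187 GPa = 4.9187e+10 Pa
Step 2: E_line = G*b^2/2
b = 0.351 nm = 3.51e-10 m
E_line = 0.5 * 4.9187e+10 * (3.51e-10)^2 = 3.03e-09 J/m


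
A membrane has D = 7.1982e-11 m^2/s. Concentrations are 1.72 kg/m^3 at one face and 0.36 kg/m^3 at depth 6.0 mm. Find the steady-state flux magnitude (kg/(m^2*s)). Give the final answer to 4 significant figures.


J = -D * (dC/dx) = D * (C1 - C2) / dx
J = 7.1982e-11 * (1.72 - 0.36) / 6e-03
J = 1.632e-08 kg/(m^2*s)


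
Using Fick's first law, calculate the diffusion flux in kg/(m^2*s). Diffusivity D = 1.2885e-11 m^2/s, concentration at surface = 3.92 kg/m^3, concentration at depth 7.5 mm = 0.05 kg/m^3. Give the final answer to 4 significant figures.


J = -D * (dC/dx) = D * (C1 - C2) / dx
J = 1.2885e-11 * (3.92 - 0.05) / 7.5e-03
J = 6.649e-09 kg/(m^2*s)


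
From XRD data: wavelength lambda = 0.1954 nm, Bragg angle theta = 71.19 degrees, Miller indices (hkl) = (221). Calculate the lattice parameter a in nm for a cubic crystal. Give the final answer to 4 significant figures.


d = lambda / (2*sin(theta))
d = 0.1954 / (2*sin(71.19 deg))
d = 0.103212 nm
a = d * sqrt(h^2+k^2+l^2) = 0.103212 * sqrt(9)
a = 0.3096 nm


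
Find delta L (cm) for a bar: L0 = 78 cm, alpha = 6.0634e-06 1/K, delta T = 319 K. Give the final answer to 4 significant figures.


dL = L0 * alpha * dT
dL = 78 * 6.0634e-06 * 319
dL = 0.1509 cm


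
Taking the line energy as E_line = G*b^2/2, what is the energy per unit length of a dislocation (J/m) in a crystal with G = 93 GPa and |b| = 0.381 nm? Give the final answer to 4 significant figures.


E = G*b^2/2
b = 0.381 nm = 3.81e-10 m
G = 93 GPa = 9.3e+10 Pa
E = 0.5 * 9.3e+10 * (3.81e-10)^2
E = 6.75e-09 J/m


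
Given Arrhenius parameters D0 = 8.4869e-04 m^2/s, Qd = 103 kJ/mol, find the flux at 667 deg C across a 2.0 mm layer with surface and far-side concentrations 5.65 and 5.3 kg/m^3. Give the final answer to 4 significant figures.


Step 1: D = D0 * exp(-Qd/(R*T))
T = 667 + 273.15 = 940.15 K
D = 8.4869e-04 * exp(-103e3 / (8.314 * 940.15)) = 1.60647e-09 m^2/s
Step 2: J = D * (C1 - C2) / dx
J = 1.60647e-09 * (5.65 - 5.3) / 2e-03
J = 2.811e-07 kg/(m^2*s)


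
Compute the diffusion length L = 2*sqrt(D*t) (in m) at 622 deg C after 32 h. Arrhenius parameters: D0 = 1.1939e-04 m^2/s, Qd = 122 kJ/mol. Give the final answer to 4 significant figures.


Step 1: D = D0 * exp(-Qd/(R*T))
T = 895.15 K
D = 1.1939e-04 * exp(-122e3 / (8.314 * 895.15)) = 9.07092e-12 m^2/s
Step 2: L = 2*sqrt(D*t)
t = 32 h = 115200 s
L = 2*sqrt(9.07092e-12 * 115200) = 2.044e-03 m


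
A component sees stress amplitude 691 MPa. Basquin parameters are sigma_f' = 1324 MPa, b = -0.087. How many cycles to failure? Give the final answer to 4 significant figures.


sigma_a = sigma_f' * (2*Nf)^b
2*Nf = (sigma_a / sigma_f')^(1/b)
2*Nf = (691 / 1324)^(1/-0.087)
2*Nf = 1762.35
Nf = 881.2 cycles


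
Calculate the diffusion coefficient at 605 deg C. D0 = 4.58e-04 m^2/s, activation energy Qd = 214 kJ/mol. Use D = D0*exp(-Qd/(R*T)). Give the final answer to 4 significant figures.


D = D0 * exp(-Qd / (R*T))
T = 878.15 K
D = 4.58e-04 * exp(-214e3 / (8.314 * 878.15))
D = 8.534e-17 m^2/s


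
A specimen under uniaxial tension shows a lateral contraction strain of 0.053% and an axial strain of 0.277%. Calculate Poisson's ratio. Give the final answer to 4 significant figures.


nu = -epsilon_lat / epsilon_axial
Lateral strain is contraction (negative), so using magnitudes:
nu = 0.053 / 0.277
nu = 0.1913


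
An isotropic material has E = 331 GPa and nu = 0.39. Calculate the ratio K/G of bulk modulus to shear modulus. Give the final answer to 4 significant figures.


G = E / (2*(1+nu))
G = 331 / (2*(1+0.39)) = 119.065 GPa
K = E / (3*(1-2*nu))
K = 331 / (3*(1-2*0.39)) = 501.515 GPa
K/G = 501.515 / 119.065 = 4.212


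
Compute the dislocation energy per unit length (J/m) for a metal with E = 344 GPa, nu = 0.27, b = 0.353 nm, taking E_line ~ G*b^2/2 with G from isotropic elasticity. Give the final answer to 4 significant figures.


Step 1: G = E / (2*(1+nu))
G = 344 / (2*(1+0.27)) = 135.433 GPa = 1.35433e+11 Pa
Step 2: E_line = G*b^2/2
b = 0.353 nm = 3.53e-10 m
E_line = 0.5 * 1.35433e+11 * (3.53e-10)^2 = 8.438e-09 J/m


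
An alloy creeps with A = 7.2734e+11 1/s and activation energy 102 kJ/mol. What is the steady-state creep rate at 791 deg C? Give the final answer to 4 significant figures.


rate = A * exp(-Q / (R*T))
T = 791 + 273.15 = 1064.15 K
rate = 7.2734e+11 * exp(-102e3 / (8.314 * 1064.15))
rate = 7.158e+06 1/s


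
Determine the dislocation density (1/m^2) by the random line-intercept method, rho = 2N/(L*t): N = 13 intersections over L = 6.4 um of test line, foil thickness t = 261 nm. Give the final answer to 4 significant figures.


rho = 2N / (L * t)
L = 6.4 um = 6.4e-06 m, t = 261 nm = 2.61e-07 m
rho = 2 * 13 / (6.4e-06 * 2.61e-07)
rho = 1.557e+13 1/m^2


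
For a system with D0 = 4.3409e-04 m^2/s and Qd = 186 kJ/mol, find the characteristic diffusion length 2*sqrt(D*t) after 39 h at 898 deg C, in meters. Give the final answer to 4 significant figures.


Step 1: D = D0 * exp(-Qd/(R*T))
T = 1171.15 K
D = 4.3409e-04 * exp(-186e3 / (8.314 * 1171.15)) = 2.19516e-12 m^2/s
Step 2: L = 2*sqrt(D*t)
t = 39 h = 140400 s
L = 2*sqrt(2.19516e-12 * 140400) = 1.11e-03 m


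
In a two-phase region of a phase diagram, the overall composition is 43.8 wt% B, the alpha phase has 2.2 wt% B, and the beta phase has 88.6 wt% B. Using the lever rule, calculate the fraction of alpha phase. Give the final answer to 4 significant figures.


f_alpha = (C_beta - C0) / (C_beta - C_alpha)
f_alpha = (88.6 - 43.8) / (88.6 - 2.2)
f_alpha = 0.5185


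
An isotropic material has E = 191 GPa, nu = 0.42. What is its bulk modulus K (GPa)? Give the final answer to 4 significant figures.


K = E / (3*(1-2*nu))
K = 191 / (3*(1-2*0.42))
K = 397.9 GPa


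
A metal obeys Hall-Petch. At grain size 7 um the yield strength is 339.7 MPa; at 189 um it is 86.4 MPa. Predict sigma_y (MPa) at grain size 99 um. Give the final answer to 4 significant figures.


sigma_y = sigma0 + k / sqrt(d)
1/sqrt(d1) = 1/sqrt(7e-06) = 377.964;  1/sqrt(d2) = 72.7393
k = (sigma1 - sigma2) / (1/sqrt(d1) - 1/sqrt(d2)) = (339.7 - 86.4) / (377.964 - 72.7393) = 0.829879 MPa*m^0.5
sigma0 = sigma1 - k/sqrt(d1) = 339.7 - 0.829879*377.964 = 26.0352 MPa
sigma_y(d3) = 26.0352 + 0.829879 / sqrt(9.9e-05) = 109.4 MPa


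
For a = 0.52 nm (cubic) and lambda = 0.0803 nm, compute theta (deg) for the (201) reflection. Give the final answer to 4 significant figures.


d = a / sqrt(h^2+k^2+l^2)
d = 0.52 / sqrt(5) = 0.232551 nm
lambda = 2*d*sin(theta)  =>  sin(theta) = lambda / (2*d)
sin(theta) = 0.0803 / (2 * 0.232551) = 0.17265
theta = 9.942 deg


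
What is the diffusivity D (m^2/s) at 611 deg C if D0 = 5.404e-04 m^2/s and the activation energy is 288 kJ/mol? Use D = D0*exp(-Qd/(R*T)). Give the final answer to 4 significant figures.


D = D0 * exp(-Qd / (R*T))
T = 884.15 K
D = 5.404e-04 * exp(-288e3 / (8.314 * 884.15))
D = 5.216e-21 m^2/s


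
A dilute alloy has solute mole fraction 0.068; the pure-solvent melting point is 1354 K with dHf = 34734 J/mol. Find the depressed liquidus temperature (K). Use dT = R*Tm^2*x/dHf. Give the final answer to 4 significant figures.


dT = R*Tm^2*x / dHf
dT = 8.314 * 1354^2 * 0.068 / 34734
dT = 29.8402 K
T_new = 1354 - 29.8402 = 1324 K


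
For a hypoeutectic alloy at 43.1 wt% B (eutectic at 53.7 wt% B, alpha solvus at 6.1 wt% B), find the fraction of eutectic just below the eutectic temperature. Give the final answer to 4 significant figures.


f_primary = (C_e - C0) / (C_e - C_alpha_max)
f_primary = (53.7 - 43.1) / (53.7 - 6.1)
f_primary = 0.222689
f_eutectic = 1 - 0.222689 = 0.7773


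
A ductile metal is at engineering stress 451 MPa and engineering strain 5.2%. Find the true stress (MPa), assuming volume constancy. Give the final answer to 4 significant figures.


sigma_true = sigma_eng * (1 + epsilon_eng)
sigma_true = 451 * (1 + 0.052)
sigma_true = 474.5 MPa


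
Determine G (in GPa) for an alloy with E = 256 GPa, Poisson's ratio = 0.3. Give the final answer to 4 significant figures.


G = E / (2*(1+nu))
G = 256 / (2*(1+0.3))
G = 98.46 GPa


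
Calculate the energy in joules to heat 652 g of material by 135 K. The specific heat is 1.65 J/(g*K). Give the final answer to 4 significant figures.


Q = m * cp * dT
Q = 652 * 1.65 * 135
Q = 145200 J


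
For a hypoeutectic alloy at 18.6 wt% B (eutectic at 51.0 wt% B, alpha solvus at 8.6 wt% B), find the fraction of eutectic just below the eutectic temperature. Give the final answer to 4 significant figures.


f_primary = (C_e - C0) / (C_e - C_alpha_max)
f_primary = (51.0 - 18.6) / (51.0 - 8.6)
f_primary = 0.764151
f_eutectic = 1 - 0.764151 = 0.2358


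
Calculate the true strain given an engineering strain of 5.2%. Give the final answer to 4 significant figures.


epsilon_true = ln(1 + epsilon_eng)
epsilon_true = ln(1 + 0.052)
epsilon_true = 0.05069


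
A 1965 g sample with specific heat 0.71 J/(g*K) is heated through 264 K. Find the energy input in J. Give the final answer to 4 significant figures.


Q = m * cp * dT
Q = 1965 * 0.71 * 264
Q = 368300 J


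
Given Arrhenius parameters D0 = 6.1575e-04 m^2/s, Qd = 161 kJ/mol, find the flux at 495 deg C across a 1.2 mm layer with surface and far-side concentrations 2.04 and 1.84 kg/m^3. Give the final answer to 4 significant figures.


Step 1: D = D0 * exp(-Qd/(R*T))
T = 495 + 273.15 = 768.15 K
D = 6.1575e-04 * exp(-161e3 / (8.314 * 768.15)) = 6.93293e-15 m^2/s
Step 2: J = D * (C1 - C2) / dx
J = 6.93293e-15 * (2.04 - 1.84) / 1.2e-03
J = 1.155e-12 kg/(m^2*s)


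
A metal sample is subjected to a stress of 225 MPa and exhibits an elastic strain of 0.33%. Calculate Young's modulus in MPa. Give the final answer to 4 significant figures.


E = sigma / epsilon
epsilon = 0.33% = 3.3e-03
E = 225 / 3.3e-03
E = 68180 MPa


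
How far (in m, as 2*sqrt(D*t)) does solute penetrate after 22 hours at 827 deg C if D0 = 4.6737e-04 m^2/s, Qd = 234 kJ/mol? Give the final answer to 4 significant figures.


Step 1: D = D0 * exp(-Qd/(R*T))
T = 1100.15 K
D = 4.6737e-04 * exp(-234e3 / (8.314 * 1100.15)) = 3.62278e-15 m^2/s
Step 2: L = 2*sqrt(D*t)
t = 22 h = 79200 s
L = 2*sqrt(3.62278e-15 * 79200) = 3.388e-05 m


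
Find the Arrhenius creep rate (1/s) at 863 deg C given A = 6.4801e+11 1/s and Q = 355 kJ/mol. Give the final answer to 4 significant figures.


rate = A * exp(-Q / (R*T))
T = 863 + 273.15 = 1136.15 K
rate = 6.4801e+11 * exp(-355e3 / (8.314 * 1136.15))
rate = 3.089e-05 1/s


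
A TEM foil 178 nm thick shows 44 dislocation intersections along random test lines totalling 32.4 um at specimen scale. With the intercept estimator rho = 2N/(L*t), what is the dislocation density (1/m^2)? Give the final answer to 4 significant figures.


rho = 2N / (L * t)
L = 32.4 um = 3.24e-05 m, t = 178 nm = 1.78e-07 m
rho = 2 * 44 / (3.24e-05 * 1.78e-07)
rho = 1.526e+13 1/m^2


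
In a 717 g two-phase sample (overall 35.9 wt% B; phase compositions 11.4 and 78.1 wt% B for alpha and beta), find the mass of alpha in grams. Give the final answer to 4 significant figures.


f_alpha = (C_beta - C0) / (C_beta - C_alpha)
f_alpha = (78.1 - 35.9) / (78.1 - 11.4) = 0.632684
m_alpha = f_alpha * m_total = 0.632684 * 717 = 453.6 g


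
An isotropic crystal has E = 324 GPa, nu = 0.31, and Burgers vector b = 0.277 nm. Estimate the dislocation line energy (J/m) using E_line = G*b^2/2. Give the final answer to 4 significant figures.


Step 1: G = E / (2*(1+nu))
G = 324 / (2*(1+0.31)) = 123.664 GPa = 1.23664e+11 Pa
Step 2: E_line = G*b^2/2
b = 0.277 nm = 2.77e-10 m
E_line = 0.5 * 1.23664e+11 * (2.77e-10)^2 = 4.744e-09 J/m


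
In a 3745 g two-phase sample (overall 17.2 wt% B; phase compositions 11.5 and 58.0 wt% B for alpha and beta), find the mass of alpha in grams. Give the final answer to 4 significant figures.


f_alpha = (C_beta - C0) / (C_beta - C_alpha)
f_alpha = (58.0 - 17.2) / (58.0 - 11.5) = 0.877419
m_alpha = f_alpha * m_total = 0.877419 * 3745 = 3286 g


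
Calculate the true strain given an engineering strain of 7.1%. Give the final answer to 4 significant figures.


epsilon_true = ln(1 + epsilon_eng)
epsilon_true = ln(1 + 0.071)
epsilon_true = 0.06859


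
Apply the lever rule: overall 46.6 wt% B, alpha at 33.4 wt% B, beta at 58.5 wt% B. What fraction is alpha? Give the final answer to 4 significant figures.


f_alpha = (C_beta - C0) / (C_beta - C_alpha)
f_alpha = (58.5 - 46.6) / (58.5 - 33.4)
f_alpha = 0.4741


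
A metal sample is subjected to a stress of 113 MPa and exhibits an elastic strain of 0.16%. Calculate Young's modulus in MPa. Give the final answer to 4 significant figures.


E = sigma / epsilon
epsilon = 0.16% = 1.6e-03
E = 113 / 1.6e-03
E = 70630 MPa


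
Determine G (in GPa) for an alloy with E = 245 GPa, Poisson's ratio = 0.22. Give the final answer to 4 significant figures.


G = E / (2*(1+nu))
G = 245 / (2*(1+0.22))
G = 100.4 GPa


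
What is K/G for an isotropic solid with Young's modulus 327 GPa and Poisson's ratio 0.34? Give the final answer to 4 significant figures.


G = E / (2*(1+nu))
G = 327 / (2*(1+0.34)) = 122.015 GPa
K = E / (3*(1-2*nu))
K = 327 / (3*(1-2*0.34)) = 340.625 GPa
K/G = 340.625 / 122.015 = 2.792


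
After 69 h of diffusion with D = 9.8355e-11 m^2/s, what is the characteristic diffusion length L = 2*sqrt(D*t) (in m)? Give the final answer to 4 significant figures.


t = 69 hr = 248400 s
Diffusion length = 2*sqrt(D*t)
= 2*sqrt(9.8355e-11 * 248400)
= 9.886e-03 m


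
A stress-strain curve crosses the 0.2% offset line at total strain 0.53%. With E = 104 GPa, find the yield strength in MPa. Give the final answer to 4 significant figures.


Offset strain = 0.002
Elastic strain at yield = total_strain - offset = 5.3e-03 - 0.002 = 3.3e-03
sigma_y = E * elastic_strain = 104000 * 3.3e-03
sigma_y = 343.2 MPa


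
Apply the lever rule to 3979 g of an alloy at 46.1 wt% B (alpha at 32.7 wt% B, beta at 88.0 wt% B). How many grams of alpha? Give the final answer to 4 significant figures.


f_alpha = (C_beta - C0) / (C_beta - C_alpha)
f_alpha = (88.0 - 46.1) / (88.0 - 32.7) = 0.757685
m_alpha = f_alpha * m_total = 0.757685 * 3979 = 3015 g


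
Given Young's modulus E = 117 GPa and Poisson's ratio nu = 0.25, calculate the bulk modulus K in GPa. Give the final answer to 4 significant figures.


K = E / (3*(1-2*nu))
K = 117 / (3*(1-2*0.25))
K = 78 GPa


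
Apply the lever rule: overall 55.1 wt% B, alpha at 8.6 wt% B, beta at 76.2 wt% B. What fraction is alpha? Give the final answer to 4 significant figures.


f_alpha = (C_beta - C0) / (C_beta - C_alpha)
f_alpha = (76.2 - 55.1) / (76.2 - 8.6)
f_alpha = 0.3121


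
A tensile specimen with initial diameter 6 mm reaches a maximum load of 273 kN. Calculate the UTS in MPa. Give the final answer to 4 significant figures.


A0 = pi*(d/2)^2 = pi*(6/2)^2 = 28.2743 mm^2
UTS = F_max / A0 = 273*1000 / 28.2743
UTS = 9655 MPa


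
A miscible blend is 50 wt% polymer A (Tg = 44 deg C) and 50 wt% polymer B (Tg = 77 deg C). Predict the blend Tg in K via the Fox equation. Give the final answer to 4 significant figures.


1/Tg = w1/Tg1 + w2/Tg2 (in Kelvin)
Tg1 = 317.15 K, Tg2 = 350.15 K
1/Tg = 0.5/317.15 + 0.5/350.15
Tg = 332.8 K


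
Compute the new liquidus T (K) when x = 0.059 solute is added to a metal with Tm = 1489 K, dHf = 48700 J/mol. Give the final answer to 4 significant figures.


dT = R*Tm^2*x / dHf
dT = 8.314 * 1489^2 * 0.059 / 48700
dT = 22.3317 K
T_new = 1489 - 22.3317 = 1467 K


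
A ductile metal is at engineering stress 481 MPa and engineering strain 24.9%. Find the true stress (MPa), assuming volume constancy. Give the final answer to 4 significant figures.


sigma_true = sigma_eng * (1 + epsilon_eng)
sigma_true = 481 * (1 + 0.249)
sigma_true = 600.8 MPa


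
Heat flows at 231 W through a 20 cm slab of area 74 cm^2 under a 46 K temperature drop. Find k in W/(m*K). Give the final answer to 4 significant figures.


k = Q*L / (A*dT)
L = 0.2 m, A = 7.4e-03 m^2
k = 231 * 0.2 / (7.4e-03 * 46)
k = 135.7 W/(m*K)


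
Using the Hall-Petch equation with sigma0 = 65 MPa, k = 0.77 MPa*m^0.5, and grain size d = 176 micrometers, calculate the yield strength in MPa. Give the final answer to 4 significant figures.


sigma_y = sigma0 + k / sqrt(d)
d = 176 um = 1.76e-04 m
sigma_y = 65 + 0.77 / sqrt(1.76e-04)
sigma_y = 123 MPa


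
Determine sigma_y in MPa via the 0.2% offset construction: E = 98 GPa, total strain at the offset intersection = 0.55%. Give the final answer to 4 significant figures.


Offset strain = 0.002
Elastic strain at yield = total_strain - offset = 5.5e-03 - 0.002 = 3.5e-03
sigma_y = E * elastic_strain = 98000 * 3.5e-03
sigma_y = 343 MPa


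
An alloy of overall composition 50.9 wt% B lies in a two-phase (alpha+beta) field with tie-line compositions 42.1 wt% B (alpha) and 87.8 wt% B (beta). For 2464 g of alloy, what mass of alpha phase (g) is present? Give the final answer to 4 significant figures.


f_alpha = (C_beta - C0) / (C_beta - C_alpha)
f_alpha = (87.8 - 50.9) / (87.8 - 42.1) = 0.80744
m_alpha = f_alpha * m_total = 0.80744 * 2464 = 1990 g


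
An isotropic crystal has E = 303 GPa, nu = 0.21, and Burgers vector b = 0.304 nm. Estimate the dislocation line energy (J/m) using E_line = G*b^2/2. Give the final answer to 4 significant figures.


Step 1: G = E / (2*(1+nu))
G = 303 / (2*(1+0.21)) = 125.207 GPa = 1.25207e+11 Pa
Step 2: E_line = G*b^2/2
b = 0.304 nm = 3.04e-10 m
E_line = 0.5 * 1.25207e+11 * (3.04e-10)^2 = 5.786e-09 J/m


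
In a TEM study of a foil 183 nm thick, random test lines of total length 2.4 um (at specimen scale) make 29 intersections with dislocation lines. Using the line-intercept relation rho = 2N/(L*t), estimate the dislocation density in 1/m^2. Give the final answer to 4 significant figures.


rho = 2N / (L * t)
L = 2.4 um = 2.4e-06 m, t = 183 nm = 1.83e-07 m
rho = 2 * 29 / (2.4e-06 * 1.83e-07)
rho = 1.321e+14 1/m^2


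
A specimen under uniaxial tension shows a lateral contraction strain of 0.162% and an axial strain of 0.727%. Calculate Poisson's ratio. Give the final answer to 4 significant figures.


nu = -epsilon_lat / epsilon_axial
Lateral strain is contraction (negative), so using magnitudes:
nu = 0.162 / 0.727
nu = 0.2228


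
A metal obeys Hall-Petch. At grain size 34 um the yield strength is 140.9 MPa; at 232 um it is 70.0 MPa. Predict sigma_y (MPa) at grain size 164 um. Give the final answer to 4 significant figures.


sigma_y = sigma0 + k / sqrt(d)
1/sqrt(d1) = 1/sqrt(3.4e-05) = 171.499;  1/sqrt(d2) = 65.6532
k = (sigma1 - sigma2) / (1/sqrt(d1) - 1/sqrt(d2)) = (140.9 - 70.0) / (171.499 - 65.6532) = 0.669845 MPa*m^0.5
sigma0 = sigma1 - k/sqrt(d1) = 140.9 - 0.669845*171.499 = 26.0225 MPa
sigma_y(d3) = 26.0225 + 0.669845 / sqrt(1.64e-04) = 78.33 MPa


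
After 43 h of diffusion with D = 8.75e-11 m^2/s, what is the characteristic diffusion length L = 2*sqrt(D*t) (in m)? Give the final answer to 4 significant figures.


t = 43 hr = 154800 s
Diffusion length = 2*sqrt(D*t)
= 2*sqrt(8.75e-11 * 154800)
= 7.361e-03 m


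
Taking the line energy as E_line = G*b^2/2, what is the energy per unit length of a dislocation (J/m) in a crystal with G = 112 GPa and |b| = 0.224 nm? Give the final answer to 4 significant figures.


E = G*b^2/2
b = 0.224 nm = 2.24e-10 m
G = 112 GPa = 1.12e+11 Pa
E = 0.5 * 1.12e+11 * (2.24e-10)^2
E = 2.81e-09 J/m


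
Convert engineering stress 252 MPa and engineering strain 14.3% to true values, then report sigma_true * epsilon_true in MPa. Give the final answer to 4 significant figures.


sigma_true = sigma_eng * (1 + epsilon_eng)
sigma_true = 252 * (1 + 0.143) = 288.036 MPa
epsilon_true = ln(1 + epsilon_eng)
epsilon_true = ln(1 + 0.143) = 0.133656
sigma_true * epsilon_true = 288.036 * 0.133656 = 38.5 MPa


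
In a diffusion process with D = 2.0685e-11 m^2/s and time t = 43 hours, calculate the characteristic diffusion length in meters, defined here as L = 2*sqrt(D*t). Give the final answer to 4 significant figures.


t = 43 hr = 154800 s
Diffusion length = 2*sqrt(D*t)
= 2*sqrt(2.0685e-11 * 154800)
= 3.579e-03 m


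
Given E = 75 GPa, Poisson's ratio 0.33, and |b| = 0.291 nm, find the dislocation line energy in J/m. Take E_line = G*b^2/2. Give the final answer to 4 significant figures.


Step 1: G = E / (2*(1+nu))
G = 75 / (2*(1+0.33)) = 28.1955 GPa = 2.81955e+10 Pa
Step 2: E_line = G*b^2/2
b = 0.291 nm = 2.91e-10 m
E_line = 0.5 * 2.81955e+10 * (2.91e-10)^2 = 1.194e-09 J/m


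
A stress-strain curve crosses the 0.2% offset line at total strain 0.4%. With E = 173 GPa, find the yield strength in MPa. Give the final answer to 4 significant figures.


Offset strain = 0.002
Elastic strain at yield = total_strain - offset = 4e-03 - 0.002 = 2e-03
sigma_y = E * elastic_strain = 173000 * 2e-03
sigma_y = 346 MPa
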